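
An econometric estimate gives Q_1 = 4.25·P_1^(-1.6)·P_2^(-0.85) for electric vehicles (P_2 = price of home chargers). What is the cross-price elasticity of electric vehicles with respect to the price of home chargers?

-0.85

In a log-linear (constant-elasticity) demand function, the coefficient on the exponent of P_2 is the cross-price elasticity.
ε = -0.85. Negative, so electric vehicles and home chargers are complements.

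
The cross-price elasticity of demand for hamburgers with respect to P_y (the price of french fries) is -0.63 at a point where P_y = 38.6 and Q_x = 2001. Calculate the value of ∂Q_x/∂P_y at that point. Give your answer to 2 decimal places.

-32.66

ε = (∂Q_x/∂P_y)·(P_y/Q_x) ⇒ ∂Q_x/∂P_y = ε·Q_x/P_y = -0.63 × 2001/38.6 ≈ -32.66.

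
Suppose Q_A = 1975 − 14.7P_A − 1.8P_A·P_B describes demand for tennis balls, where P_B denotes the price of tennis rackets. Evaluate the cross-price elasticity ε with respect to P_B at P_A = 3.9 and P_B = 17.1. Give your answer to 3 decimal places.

-0.067

At P_A = 3.9 and P_B = 17.1: Q_A = 1797.628.
∂Q_A/∂P_B = -1.8P_A = -1.8(3.9) = -7.0200.
ε = (∂Q_A/∂P_B)(P_B/Q_A) = -7.0200 × (17.1/1797.628) ≈ -0.067.
ε < 0: complements.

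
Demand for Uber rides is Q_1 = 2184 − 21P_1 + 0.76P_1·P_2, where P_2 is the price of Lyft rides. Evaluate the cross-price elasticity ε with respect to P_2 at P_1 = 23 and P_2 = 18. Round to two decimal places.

At P_1 = 23 and P_2 = 18: Q_1 = 2015.64.
∂Q_1/∂P_2 = 0.76P_1 = 0.76(23) = 17.4800.
ε = (∂Q_1/∂P_2)(P_2/Q_1) = 17.4800 × (18/2015.64) ≈ 0.16.
ε > 0: substitutes.

0.16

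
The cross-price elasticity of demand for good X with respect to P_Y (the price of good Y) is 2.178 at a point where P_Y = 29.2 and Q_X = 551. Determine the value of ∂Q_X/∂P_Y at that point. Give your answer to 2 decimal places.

41.10

ε = (∂Q_X/∂P_Y)·(P_Y/Q_X) ⇒ ∂Q_X/∂P_Y = ε·Q_X/P_Y = 2.178 × 551/29.2 ≈ 41.10.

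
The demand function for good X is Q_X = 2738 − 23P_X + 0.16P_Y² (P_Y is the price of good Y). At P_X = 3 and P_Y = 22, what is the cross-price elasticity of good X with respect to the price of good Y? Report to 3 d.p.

0.056

At P_X = 3 and P_Y = 22: Q_X = 2746.44.
∂Q_X/∂P_Y = 0.32P_Y = 0.32(22) = 7.0400.
ε = (∂Q_X/∂P_Y)(P_Y/Q_X) = 7.0400 × (22/2746.44) ≈ 0.056.
ε > 0: substitutes.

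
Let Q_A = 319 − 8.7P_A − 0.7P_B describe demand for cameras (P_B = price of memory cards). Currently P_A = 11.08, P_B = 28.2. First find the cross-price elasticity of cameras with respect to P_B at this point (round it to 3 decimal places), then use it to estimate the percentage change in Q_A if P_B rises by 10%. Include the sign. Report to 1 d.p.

-1.0%

At P_A = 11.08, P_B = 28.2: Q_A = 202.864.
∂Q_A/∂P_B = -0.7.
ε = (∂Q_A/∂P_B)(P_B/Q_A) = -0.7000 × 28.2/202.864 ≈ -0.097.
%ΔQ_A ≈ ε × %ΔP_B = -0.097 × (10%) = -1.0%.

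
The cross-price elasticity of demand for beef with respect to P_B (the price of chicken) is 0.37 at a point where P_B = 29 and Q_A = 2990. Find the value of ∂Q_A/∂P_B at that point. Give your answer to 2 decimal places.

38.15

ε = (∂Q_A/∂P_B)·(P_B/Q_A) ⇒ ∂Q_A/∂P_B = ε·Q_A/P_B = 0.37 × 2990/29 ≈ 38.15.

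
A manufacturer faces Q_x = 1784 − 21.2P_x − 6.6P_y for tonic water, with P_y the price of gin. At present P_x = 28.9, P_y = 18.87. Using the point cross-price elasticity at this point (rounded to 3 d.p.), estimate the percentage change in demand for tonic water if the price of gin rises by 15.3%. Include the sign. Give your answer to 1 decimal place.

-1.8%

At P_x = 28.9, P_y = 18.87: Q_x = 1046.778.
∂Q_x/∂P_y = -6.6.
ε = (∂Q_x/∂P_y)(P_y/Q_x) = -6.6000 × 18.87/1046.778 ≈ -0.119.
%ΔQ_x ≈ ε × %ΔP_y = -0.119 × (15.3%) = -1.8%.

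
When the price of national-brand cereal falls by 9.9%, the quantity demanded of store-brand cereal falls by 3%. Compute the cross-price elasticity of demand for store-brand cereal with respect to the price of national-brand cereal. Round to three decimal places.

ε = (%ΔQ of store-brand cereal) / (%ΔP of national-brand cereal) = (-3%) / (-9.9%) ≈ 0.303.
Positive cross-price elasticity: substitutes.

0.303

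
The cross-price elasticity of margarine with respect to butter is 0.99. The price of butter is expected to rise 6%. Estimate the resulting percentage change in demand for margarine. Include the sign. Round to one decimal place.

%ΔQ ≈ ε × %ΔP of butter = 0.99 × (6%) = 5.9%.

5.9%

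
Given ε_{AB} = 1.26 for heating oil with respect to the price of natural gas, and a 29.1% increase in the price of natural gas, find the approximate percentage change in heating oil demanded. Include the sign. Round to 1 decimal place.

%ΔQ ≈ ε × %ΔP of natural gas = 1.26 × (29.1%) = 36.7%.

36.7%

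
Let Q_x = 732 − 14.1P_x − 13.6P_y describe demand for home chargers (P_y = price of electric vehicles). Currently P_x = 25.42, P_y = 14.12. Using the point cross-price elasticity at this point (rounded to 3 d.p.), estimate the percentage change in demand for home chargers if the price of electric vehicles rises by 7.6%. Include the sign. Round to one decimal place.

-8.0%

At P_x = 25.42, P_y = 14.12: Q_x = 181.546.
∂Q_x/∂P_y = -13.6.
ε = (∂Q_x/∂P_y)(P_y/Q_x) = -13.6000 × 14.12/181.546 ≈ -1.058.
%ΔQ_x ≈ ε × %ΔP_y = -1.058 × (7.6%) = -8.0%.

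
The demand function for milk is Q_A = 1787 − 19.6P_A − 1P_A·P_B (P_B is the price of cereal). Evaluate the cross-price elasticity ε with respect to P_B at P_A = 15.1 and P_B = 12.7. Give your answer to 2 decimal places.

-0.15

At P_A = 15.1 and P_B = 12.7: Q_A = 1299.27.
∂Q_A/∂P_B = -1P_A = -1(15.1) = -15.1000.
ε = (∂Q_A/∂P_B)(P_B/Q_A) = -15.1000 × (12.7/1299.27) ≈ -0.15.
ε < 0: complements.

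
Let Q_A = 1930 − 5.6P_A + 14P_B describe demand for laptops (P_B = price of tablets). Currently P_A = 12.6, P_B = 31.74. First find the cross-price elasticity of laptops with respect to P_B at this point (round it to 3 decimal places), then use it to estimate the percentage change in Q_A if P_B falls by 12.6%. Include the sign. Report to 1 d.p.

At P_A = 12.6, P_B = 31.74: Q_A = 2303.8.
∂Q_A/∂P_B = 14.
ε = (∂Q_A/∂P_B)(P_B/Q_A) = 14.0000 × 31.74/2303.8 ≈ 0.193.
%ΔQ_A ≈ ε × %ΔP_B = 0.193 × (-12.6%) = -2.4%.

-2.4%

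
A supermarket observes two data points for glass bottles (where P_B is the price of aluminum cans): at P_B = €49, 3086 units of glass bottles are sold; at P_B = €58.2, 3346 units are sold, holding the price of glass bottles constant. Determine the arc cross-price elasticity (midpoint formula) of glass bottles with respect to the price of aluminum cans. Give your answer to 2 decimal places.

ΔQ_A = 3346 − 3086 = 260; ΔP_B = 58.2 − 49 = 9.2.
Midpoints: Q̄_A = 3216.0, P̄_B = 53.60.
ε = (ΔQ_A/Q̄_A)/(ΔP_B/P̄_B) = (260/3216.0)/(9.2/53.60) ≈ 0.47.
ε > 0: glass bottles and aluminum cans are substitutes.

0.47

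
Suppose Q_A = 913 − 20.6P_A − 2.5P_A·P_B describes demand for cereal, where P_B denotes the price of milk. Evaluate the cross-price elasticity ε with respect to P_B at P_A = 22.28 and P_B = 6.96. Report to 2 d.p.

-5.84

At P_A = 22.28 and P_B = 6.96: Q_A = 66.36.
∂Q_A/∂P_B = -2.5P_A = -2.5(22.28) = -55.7000.
ε = (∂Q_A/∂P_B)(P_B/Q_A) = -55.7000 × (6.96/66.36) ≈ -5.84.
ε < 0: complements.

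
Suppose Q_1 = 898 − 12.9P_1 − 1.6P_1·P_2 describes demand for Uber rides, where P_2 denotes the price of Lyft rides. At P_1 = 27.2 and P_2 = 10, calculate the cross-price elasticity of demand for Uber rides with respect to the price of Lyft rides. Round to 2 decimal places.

At P_1 = 27.2 and P_2 = 10: Q_1 = 111.92.
∂Q_1/∂P_2 = -1.6P_1 = -1.6(27.2) = -43.5200.
ε = (∂Q_1/∂P_2)(P_2/Q_1) = -43.5200 × (10/111.92) ≈ -3.89.
ε < 0: complements.

-3.89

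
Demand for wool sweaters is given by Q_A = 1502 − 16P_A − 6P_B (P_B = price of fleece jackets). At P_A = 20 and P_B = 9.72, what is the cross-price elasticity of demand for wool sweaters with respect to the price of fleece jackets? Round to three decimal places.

At P_A = 20 and P_B = 9.72: Q_A = 1123.68.
∂Q_A/∂P_B = -6.
ε = (∂Q_A/∂P_B)(P_B/Q_A) = -6 × (9.72/1123.68) ≈ -0.052.

-0.052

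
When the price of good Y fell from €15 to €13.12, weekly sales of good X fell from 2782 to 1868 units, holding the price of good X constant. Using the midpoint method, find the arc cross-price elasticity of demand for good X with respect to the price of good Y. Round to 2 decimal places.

2.94

ΔQ_X = 1868 − 2782 = -914; ΔP_Y = 13.12 − 15 = -1.88.
Midpoints: Q̄_X = 2325.0, P̄_Y = 14.06.
ε = (ΔQ_X/Q̄_X)/(ΔP_Y/P̄_Y) = (-914/2325.0)/(-1.88/14.06) ≈ 2.94.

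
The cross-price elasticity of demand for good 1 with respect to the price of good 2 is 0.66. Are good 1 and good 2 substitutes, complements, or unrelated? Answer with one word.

ε = 0.66 > 0, so a higher price of good 2 raises demand for good 1: substitutes.

substitutes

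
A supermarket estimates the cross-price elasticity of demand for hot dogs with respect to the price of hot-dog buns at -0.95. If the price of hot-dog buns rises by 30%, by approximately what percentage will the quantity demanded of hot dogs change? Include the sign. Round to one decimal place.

-28.5%

%ΔQ ≈ ε × %ΔP of hot-dog buns = -0.95 × (30%) = -28.5%.
Demand for hot dogs falls by about 28.5%.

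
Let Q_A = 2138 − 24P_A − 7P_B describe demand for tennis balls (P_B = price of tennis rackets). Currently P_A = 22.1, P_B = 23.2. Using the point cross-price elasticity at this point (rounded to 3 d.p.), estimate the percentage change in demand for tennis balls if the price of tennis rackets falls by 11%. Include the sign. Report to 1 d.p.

1.2%

At P_A = 22.1, P_B = 23.2: Q_A = 1445.2.
∂Q_A/∂P_B = -7.
ε = (∂Q_A/∂P_B)(P_B/Q_A) = -7.0000 × 23.2/1445.2 ≈ -0.112.
%ΔQ_A ≈ ε × %ΔP_B = -0.112 × (-11%) = 1.2%.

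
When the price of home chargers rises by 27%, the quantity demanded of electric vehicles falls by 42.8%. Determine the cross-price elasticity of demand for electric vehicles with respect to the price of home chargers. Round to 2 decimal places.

ε = (%ΔQ of electric vehicles) / (%ΔP of home chargers) = (-42.8%) / (27%) ≈ -1.59.

-1.59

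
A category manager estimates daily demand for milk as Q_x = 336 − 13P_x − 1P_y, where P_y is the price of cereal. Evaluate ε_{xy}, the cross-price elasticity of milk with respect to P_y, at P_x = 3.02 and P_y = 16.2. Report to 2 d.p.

At P_x = 3.02 and P_y = 16.2: Q_x = 280.54.
∂Q_x/∂P_y = -1.
ε = (∂Q_x/∂P_y)(P_y/Q_x) = -1 × (16.2/280.54) ≈ -0.06.
Since ε < 0, milk and cereal are complements.

-0.06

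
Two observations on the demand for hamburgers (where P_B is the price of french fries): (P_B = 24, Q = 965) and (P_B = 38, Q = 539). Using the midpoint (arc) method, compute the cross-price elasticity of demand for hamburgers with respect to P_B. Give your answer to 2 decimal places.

ΔQ_A = 539 − 965 = -426; ΔP_B = 38 − 24 = 14.
Midpoints: Q̄_A = 752.0, P̄_B = 31.00.
ε = (ΔQ_A/Q̄_A)/(ΔP_B/P̄_B) = (-426/752.0)/(14/31.00) ≈ -1.25.

-1.25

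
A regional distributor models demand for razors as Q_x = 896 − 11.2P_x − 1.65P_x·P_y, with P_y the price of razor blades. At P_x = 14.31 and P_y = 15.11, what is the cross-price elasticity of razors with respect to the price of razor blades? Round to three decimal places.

-0.941

At P_x = 14.31 and P_y = 15.11: Q_x = 378.958.
∂Q_x/∂P_y = -1.65P_x = -1.65(14.31) = -23.6115.
ε = (∂Q_x/∂P_y)(P_y/Q_x) = -23.6115 × (15.11/378.958) ≈ -0.941.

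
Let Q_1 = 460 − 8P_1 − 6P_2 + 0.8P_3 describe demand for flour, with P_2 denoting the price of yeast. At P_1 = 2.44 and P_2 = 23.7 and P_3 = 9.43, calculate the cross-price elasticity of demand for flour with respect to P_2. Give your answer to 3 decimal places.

At P_1 = 2.44 and P_2 = 23.7 and P_3 = 9.43: Q_1 = 305.824.
∂Q_1/∂P_2 = -6.
ε = (∂Q_1/∂P_2)(P_2/Q_1) = -6 × (23.7/305.824) ≈ -0.465.

-0.465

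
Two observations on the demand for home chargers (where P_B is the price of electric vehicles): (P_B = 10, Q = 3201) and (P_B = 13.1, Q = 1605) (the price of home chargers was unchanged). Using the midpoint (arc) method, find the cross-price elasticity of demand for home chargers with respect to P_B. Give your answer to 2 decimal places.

ΔQ_A = 1605 − 3201 = -1596; ΔP_B = 13.1 − 10 = 3.1.
Midpoints: Q̄_A = 2403.0, P̄_B = 11.55.
ε = (ΔQ_A/Q̄_A)/(ΔP_B/P̄_B) = (-1596/2403.0)/(3.1/11.55) ≈ -2.47.

-2.47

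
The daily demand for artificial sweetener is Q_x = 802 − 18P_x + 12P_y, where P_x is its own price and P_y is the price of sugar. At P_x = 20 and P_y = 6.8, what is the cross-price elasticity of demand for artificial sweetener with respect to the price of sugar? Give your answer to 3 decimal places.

At P_x = 20 and P_y = 6.8: Q_x = 523.6.
∂Q_x/∂P_y = 12.
ε = (∂Q_x/∂P_y)(P_y/Q_x) = 12 × (6.8/523.6) ≈ 0.156.

0.156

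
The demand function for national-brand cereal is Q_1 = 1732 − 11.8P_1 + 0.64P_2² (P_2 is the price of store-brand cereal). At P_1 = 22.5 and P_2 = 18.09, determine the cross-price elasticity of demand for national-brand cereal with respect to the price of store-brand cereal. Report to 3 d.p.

At P_1 = 22.5 and P_2 = 18.09: Q_1 = 1675.939.
∂Q_1/∂P_2 = 1.28P_2 = 1.28(18.09) = 23.1552.
ε = (∂Q_1/∂P_2)(P_2/Q_1) = 23.1552 × (18.09/1675.939) ≈ 0.250.
ε > 0: substitutes.

0.250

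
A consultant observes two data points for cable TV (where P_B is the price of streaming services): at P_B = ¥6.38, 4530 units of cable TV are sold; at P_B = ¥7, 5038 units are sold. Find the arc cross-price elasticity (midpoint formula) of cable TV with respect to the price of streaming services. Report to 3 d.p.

1.146

ΔQ_A = 5038 − 4530 = 508; ΔP_B = 7 − 6.38 = 0.62.
Midpoints: Q̄_A = 4784.0, P̄_B = 6.69.
ε = (ΔQ_A/Q̄_A)/(ΔP_B/P̄_B) = (508/4784.0)/(0.62/6.69) ≈ 1.146.
ε > 0: cable TV and streaming services are substitutes.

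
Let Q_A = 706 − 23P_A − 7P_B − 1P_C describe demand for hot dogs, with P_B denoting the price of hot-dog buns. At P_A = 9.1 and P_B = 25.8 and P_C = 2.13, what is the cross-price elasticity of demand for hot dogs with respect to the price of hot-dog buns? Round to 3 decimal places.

At P_A = 9.1 and P_B = 25.8 and P_C = 2.13: Q_A = 313.97.
∂Q_A/∂P_B = -7.
ε = (∂Q_A/∂P_B)(P_B/Q_A) = -7 × (25.8/313.97) ≈ -0.575.
Since ε < 0, hot dogs and hot-dog buns are complements.

-0.575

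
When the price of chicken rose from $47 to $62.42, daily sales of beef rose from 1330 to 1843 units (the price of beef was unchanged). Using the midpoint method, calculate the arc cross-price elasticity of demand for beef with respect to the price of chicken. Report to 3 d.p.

1.147

ΔQ_A = 1843 − 1330 = 513; ΔP_B = 62.42 − 47 = 15.42.
Midpoints: Q̄_A = 1586.5, P̄_B = 54.71.
ε = (ΔQ_A/Q̄_A)/(ΔP_B/P̄_B) = (513/1586.5)/(15.42/54.71) ≈ 1.147.
ε > 0: beef and chicken are substitutes.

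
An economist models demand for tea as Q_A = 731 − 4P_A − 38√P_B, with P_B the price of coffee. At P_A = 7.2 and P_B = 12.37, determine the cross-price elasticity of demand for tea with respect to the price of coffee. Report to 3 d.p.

-0.118

At P_A = 7.2 and P_B = 12.37: Q_A = 568.550.
∂Q_A/∂P_B = -38/(2√P_B) = -38/(2√12.37) = -5.4022.
ε = (∂Q_A/∂P_B)(P_B/Q_A) = -5.4022 × (12.37/568.550) ≈ -0.118.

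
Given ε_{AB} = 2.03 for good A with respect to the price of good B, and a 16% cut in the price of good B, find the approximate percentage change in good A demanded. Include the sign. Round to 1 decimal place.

-32.5%

%ΔQ ≈ ε × %ΔP of good B = 2.03 × (-16%) = -32.5%.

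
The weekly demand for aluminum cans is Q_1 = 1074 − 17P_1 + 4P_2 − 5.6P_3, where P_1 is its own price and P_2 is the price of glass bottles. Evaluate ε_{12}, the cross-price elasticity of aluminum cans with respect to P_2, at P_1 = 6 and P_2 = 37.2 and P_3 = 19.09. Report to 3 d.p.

0.147

At P_1 = 6 and P_2 = 37.2 and P_3 = 19.09: Q_1 = 1013.896.
∂Q_1/∂P_2 = 4.
ε = (∂Q_1/∂P_2)(P_2/Q_1) = 4 × (37.2/1013.896) ≈ 0.147.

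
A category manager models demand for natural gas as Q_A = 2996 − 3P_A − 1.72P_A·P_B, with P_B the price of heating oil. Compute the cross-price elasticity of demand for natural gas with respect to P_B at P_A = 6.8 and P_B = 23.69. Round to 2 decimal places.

-0.10

At P_A = 6.8 and P_B = 23.69: Q_A = 2698.522.
∂Q_A/∂P_B = -1.72P_A = -1.72(6.8) = -11.6960.
ε = (∂Q_A/∂P_B)(P_B/Q_A) = -11.6960 × (23.69/2698.522) ≈ -0.10.
ε < 0: complements.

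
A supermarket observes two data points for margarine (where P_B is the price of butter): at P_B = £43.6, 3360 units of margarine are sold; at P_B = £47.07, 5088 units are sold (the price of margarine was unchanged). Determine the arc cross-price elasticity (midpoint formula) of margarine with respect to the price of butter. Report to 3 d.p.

ΔQ_A = 5088 − 3360 = 1728; ΔP_B = 47.07 − 43.6 = 3.47.
Midpoints: Q̄_A = 4224.0, P̄_B = 45.34.
ε = (ΔQ_A/Q̄_A)/(ΔP_B/P̄_B) = (1728/4224.0)/(3.47/45.34) ≈ 5.345.

5.345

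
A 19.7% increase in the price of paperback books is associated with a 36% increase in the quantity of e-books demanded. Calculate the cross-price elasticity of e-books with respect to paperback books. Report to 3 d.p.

ε = (%ΔQ of e-books) / (%ΔP of paperback books) = (36%) / (19.7%) ≈ 1.827.
Positive cross-price elasticity: substitutes.

1.827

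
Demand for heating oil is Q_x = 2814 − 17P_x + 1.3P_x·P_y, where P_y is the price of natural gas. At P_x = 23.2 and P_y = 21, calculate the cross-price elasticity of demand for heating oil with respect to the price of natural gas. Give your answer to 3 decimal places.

0.207

At P_x = 23.2 and P_y = 21: Q_x = 3052.96.
∂Q_x/∂P_y = 1.3P_x = 1.3(23.2) = 30.1600.
ε = (∂Q_x/∂P_y)(P_y/Q_x) = 30.1600 × (21/3052.96) ≈ 0.207.
ε > 0: substitutes.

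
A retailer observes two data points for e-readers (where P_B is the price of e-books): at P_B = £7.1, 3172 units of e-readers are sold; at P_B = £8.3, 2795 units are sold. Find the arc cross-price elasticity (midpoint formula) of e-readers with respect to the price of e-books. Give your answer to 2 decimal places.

-0.81

ΔQ_A = 2795 − 3172 = -377; ΔP_B = 8.3 − 7.1 = 1.2.
Midpoints: Q̄_A = 2983.5, P̄_B = 7.70.
ε = (ΔQ_A/Q̄_A)/(ΔP_B/P̄_B) = (-377/2983.5)/(1.2/7.70) ≈ -0.81.
ε < 0: e-readers and e-books are complements.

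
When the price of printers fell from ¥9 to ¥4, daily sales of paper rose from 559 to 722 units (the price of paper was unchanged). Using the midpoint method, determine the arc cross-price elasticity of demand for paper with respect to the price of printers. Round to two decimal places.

ΔQ_A = 722 − 559 = 163; ΔP_B = 4 − 9 = -5.
Midpoints: Q̄_A = 640.5, P̄_B = 6.50.
ε = (ΔQ_A/Q̄_A)/(ΔP_B/P̄_B) = (163/640.5)/(-5/6.50) ≈ -0.33.
ε < 0: paper and printers are complements.

-0.33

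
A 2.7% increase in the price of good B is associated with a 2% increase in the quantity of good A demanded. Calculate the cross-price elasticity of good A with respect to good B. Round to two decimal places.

0.74

ε = (%ΔQ of good A) / (%ΔP of good B) = (2%) / (2.7%) ≈ 0.74.
Positive cross-price elasticity: substitutes.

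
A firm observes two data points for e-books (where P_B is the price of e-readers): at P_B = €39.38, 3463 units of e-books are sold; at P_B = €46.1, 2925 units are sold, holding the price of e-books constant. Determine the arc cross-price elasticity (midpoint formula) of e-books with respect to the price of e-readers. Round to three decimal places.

ΔQ_A = 2925 − 3463 = -538; ΔP_B = 46.1 − 39.38 = 6.72.
Midpoints: Q̄_A = 3194.0, P̄_B = 42.74.
ε = (ΔQ_A/Q̄_A)/(ΔP_B/P̄_B) = (-538/3194.0)/(6.72/42.74) ≈ -1.071.
ε < 0: e-books and e-readers are complements.

-1.071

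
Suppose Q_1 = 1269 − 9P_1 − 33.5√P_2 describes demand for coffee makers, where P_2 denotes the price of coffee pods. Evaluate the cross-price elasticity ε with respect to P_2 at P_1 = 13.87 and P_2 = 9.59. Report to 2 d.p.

At P_1 = 13.87 and P_2 = 9.59: Q_1 = 1040.428.
∂Q_1/∂P_2 = -33.5/(2√P_2) = -33.5/(2√9.59) = -5.4089.
ε = (∂Q_1/∂P_2)(P_2/Q_1) = -5.4089 × (9.59/1040.428) ≈ -0.05.

-0.05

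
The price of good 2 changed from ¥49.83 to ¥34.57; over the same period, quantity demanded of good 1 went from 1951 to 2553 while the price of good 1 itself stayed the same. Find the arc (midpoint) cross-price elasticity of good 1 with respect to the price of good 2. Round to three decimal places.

-0.739

ΔQ_1 = 2553 − 1951 = 602; ΔP_2 = 34.57 − 49.83 = -15.26.
Midpoints: Q̄_1 = 2252.0, P̄_2 = 42.20.
ε = (ΔQ_1/Q̄_1)/(ΔP_2/P̄_2) = (602/2252.0)/(-15.26/42.20) ≈ -0.739.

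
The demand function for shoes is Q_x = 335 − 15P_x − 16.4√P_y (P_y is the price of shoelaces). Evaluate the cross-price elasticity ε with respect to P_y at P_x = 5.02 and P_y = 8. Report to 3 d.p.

At P_x = 5.02 and P_y = 8: Q_x = 213.314.
∂Q_x/∂P_y = -16.4/(2√P_y) = -16.4/(2√8) = -2.8991.
ε = (∂Q_x/∂P_y)(P_y/Q_x) = -2.8991 × (8/213.314) ≈ -0.109.

-0.109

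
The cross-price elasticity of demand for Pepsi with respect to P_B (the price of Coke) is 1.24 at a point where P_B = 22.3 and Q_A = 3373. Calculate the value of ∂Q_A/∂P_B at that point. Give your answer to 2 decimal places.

187.56

ε = (∂Q_A/∂P_B)·(P_B/Q_A) ⇒ ∂Q_A/∂P_B = ε·Q_A/P_B = 1.24 × 3373/22.3 ≈ 187.56.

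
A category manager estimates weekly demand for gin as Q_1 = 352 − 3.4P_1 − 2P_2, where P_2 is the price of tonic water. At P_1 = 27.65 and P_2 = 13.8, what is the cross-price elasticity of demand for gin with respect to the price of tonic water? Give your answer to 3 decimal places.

At P_1 = 27.65 and P_2 = 13.8: Q_1 = 230.39.
∂Q_1/∂P_2 = -2.
ε = (∂Q_1/∂P_2)(P_2/Q_1) = -2 × (13.8/230.39) ≈ -0.120.
Since ε < 0, gin and tonic water are complements.

-0.120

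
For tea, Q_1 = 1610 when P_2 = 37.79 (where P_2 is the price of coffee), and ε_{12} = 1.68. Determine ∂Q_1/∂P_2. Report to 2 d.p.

71.57

ε = (∂Q_1/∂P_2)·(P_2/Q_1) ⇒ ∂Q_1/∂P_2 = ε·Q_1/P_2 = 1.68 × 1610/37.79 ≈ 71.57.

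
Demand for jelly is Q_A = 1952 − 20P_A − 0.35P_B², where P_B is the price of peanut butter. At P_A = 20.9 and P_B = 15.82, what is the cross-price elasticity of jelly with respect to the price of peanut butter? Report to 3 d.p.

-0.121

At P_A = 20.9 and P_B = 15.82: Q_A = 1446.405.
∂Q_A/∂P_B = -0.7P_B = -0.7(15.82) = -11.0740.
ε = (∂Q_A/∂P_B)(P_B/Q_A) = -11.0740 × (15.82/1446.405) ≈ -0.121.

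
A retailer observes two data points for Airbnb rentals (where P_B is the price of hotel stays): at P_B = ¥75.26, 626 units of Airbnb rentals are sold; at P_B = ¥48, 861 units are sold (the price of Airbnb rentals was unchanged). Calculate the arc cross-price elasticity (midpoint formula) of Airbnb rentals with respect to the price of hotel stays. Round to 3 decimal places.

-0.715

ΔQ_A = 861 − 626 = 235; ΔP_B = 48 − 75.26 = -27.26.
Midpoints: Q̄_A = 743.5, P̄_B = 61.63.
ε = (ΔQ_A/Q̄_A)/(ΔP_B/P̄_B) = (235/743.5)/(-27.26/61.63) ≈ -0.715.
ε < 0: Airbnb rentals and hotel stays are complements.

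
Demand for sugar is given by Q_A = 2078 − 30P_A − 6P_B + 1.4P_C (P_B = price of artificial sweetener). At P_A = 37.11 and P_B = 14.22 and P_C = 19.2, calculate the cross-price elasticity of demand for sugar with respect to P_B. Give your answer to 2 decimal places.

-0.09

At P_A = 37.11 and P_B = 14.22 and P_C = 19.2: Q_A = 906.26.
∂Q_A/∂P_B = -6.
ε = (∂Q_A/∂P_B)(P_B/Q_A) = -6 × (14.22/906.26) ≈ -0.09.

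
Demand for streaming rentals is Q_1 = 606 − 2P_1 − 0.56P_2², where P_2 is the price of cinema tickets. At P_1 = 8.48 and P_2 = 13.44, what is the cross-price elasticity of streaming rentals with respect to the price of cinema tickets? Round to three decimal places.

At P_1 = 8.48 and P_2 = 13.44: Q_1 = 487.885.
∂Q_1/∂P_2 = -1.12P_2 = -1.12(13.44) = -15.0528.
ε = (∂Q_1/∂P_2)(P_2/Q_1) = -15.0528 × (13.44/487.885) ≈ -0.415.

-0.415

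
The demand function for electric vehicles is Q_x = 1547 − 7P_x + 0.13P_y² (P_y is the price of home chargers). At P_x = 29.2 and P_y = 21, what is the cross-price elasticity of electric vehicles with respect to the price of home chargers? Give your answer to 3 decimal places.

At P_x = 29.2 and P_y = 21: Q_x = 1399.93.
∂Q_x/∂P_y = 0.26P_y = 0.26(21) = 5.4600.
ε = (∂Q_x/∂P_y)(P_y/Q_x) = 5.4600 × (21/1399.93) ≈ 0.082.

0.082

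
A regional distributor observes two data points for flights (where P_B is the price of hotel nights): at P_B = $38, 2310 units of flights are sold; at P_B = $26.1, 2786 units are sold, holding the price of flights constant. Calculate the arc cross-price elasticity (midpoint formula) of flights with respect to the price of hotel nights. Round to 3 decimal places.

ΔQ_A = 2786 − 2310 = 476; ΔP_B = 26.1 − 38 = -11.9.
Midpoints: Q̄_A = 2548.0, P̄_B = 32.05.
ε = (ΔQ_A/Q̄_A)/(ΔP_B/P̄_B) = (476/2548.0)/(-11.9/32.05) ≈ -0.503.

-0.503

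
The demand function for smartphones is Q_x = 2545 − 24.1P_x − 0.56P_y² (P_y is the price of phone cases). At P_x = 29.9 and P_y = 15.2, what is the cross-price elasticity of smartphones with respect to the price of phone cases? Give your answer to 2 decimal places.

At P_x = 29.9 and P_y = 15.2: Q_x = 1695.028.
∂Q_x/∂P_y = -1.12P_y = -1.12(15.2) = -17.0240.
ε = (∂Q_x/∂P_y)(P_y/Q_x) = -17.0240 × (15.2/1695.028) ≈ -0.15.

-0.15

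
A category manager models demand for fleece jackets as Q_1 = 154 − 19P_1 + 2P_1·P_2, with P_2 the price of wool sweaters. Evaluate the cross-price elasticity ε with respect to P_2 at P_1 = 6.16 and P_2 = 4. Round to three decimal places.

At P_1 = 6.16 and P_2 = 4: Q_1 = 86.24.
∂Q_1/∂P_2 = 2P_1 = 2(6.16) = 12.3200.
ε = (∂Q_1/∂P_2)(P_2/Q_1) = 12.3200 × (4/86.24) ≈ 0.571.
ε > 0: substitutes.

0.571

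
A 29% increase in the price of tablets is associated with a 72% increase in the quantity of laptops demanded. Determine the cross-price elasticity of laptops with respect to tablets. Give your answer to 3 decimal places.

2.483

ε = (%ΔQ of laptops) / (%ΔP of tablets) = (72%) / (29%) ≈ 2.483.
Positive cross-price elasticity: substitutes.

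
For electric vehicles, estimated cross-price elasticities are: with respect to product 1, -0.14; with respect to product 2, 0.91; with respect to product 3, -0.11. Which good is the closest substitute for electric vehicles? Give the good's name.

Substitutes have ε > 0. Among the positive values, 0.91 (product 2) is largest.

product 2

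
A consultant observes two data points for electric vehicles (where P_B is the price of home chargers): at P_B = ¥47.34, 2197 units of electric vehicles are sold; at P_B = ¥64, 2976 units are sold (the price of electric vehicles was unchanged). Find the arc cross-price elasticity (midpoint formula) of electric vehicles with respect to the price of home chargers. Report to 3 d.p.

1.006

ΔQ_A = 2976 − 2197 = 779; ΔP_B = 64 − 47.34 = 16.66.
Midpoints: Q̄_A = 2586.5, P̄_B = 55.67.
ε = (ΔQ_A/Q̄_A)/(ΔP_B/P̄_B) = (779/2586.5)/(16.66/55.67) ≈ 1.006.
ε > 0: electric vehicles and home chargers are substitutes.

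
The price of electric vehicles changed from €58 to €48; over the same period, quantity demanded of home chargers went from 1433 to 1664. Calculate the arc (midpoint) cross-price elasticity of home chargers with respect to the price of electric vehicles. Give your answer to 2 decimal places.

-0.79

ΔQ_A = 1664 − 1433 = 231; ΔP_B = 48 − 58 = -10.
Midpoints: Q̄_A = 1548.5, P̄_B = 53.00.
ε = (ΔQ_A/Q̄_A)/(ΔP_B/P̄_B) = (231/1548.5)/(-10/53.00) ≈ -0.79.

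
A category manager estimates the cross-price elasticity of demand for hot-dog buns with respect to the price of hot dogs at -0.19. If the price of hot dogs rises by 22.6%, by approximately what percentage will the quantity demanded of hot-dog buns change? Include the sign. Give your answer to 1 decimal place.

-4.3%

%ΔQ ≈ ε × %ΔP of hot dogs = -0.19 × (22.6%) = -4.3%.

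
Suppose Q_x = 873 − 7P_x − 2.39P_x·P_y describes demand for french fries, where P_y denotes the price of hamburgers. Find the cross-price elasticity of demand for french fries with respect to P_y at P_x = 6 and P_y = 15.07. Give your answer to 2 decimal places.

-0.35

At P_x = 6 and P_y = 15.07: Q_x = 614.896.
∂Q_x/∂P_y = -2.39P_x = -2.39(6) = -14.3400.
ε = (∂Q_x/∂P_y)(P_y/Q_x) = -14.3400 × (15.07/614.896) ≈ -0.35.
ε < 0: complements.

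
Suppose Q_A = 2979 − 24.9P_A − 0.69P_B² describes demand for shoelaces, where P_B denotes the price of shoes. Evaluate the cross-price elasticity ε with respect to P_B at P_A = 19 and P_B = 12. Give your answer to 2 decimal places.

At P_A = 19 and P_B = 12: Q_A = 2406.54.
∂Q_A/∂P_B = -1.38P_B = -1.38(12) = -16.5600.
ε = (∂Q_A/∂P_B)(P_B/Q_A) = -16.5600 × (12/2406.54) ≈ -0.08.

-0.08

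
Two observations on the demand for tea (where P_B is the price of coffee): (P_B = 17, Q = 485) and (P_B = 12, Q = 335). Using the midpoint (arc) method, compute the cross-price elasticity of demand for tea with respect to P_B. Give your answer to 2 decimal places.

ΔQ_A = 335 − 485 = -150; ΔP_B = 12 − 17 = -5.
Midpoints: Q̄_A = 410.0, P̄_B = 14.50.
ε = (ΔQ_A/Q̄_A)/(ΔP_B/P̄_B) = (-150/410.0)/(-5/14.50) ≈ 1.06.

1.06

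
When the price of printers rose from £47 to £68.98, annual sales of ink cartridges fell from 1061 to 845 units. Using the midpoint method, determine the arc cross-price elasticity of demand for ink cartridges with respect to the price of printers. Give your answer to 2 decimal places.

ΔQ_A = 845 − 1061 = -216; ΔP_B = 68.98 − 47 = 21.98.
Midpoints: Q̄_A = 953.0, P̄_B = 57.99.
ε = (ΔQ_A/Q̄_A)/(ΔP_B/P̄_B) = (-216/953.0)/(21.98/57.99) ≈ -0.60.

-0.60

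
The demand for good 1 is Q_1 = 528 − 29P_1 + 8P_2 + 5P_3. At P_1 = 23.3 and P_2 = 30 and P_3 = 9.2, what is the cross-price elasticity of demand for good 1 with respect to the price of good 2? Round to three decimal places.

1.735

At P_1 = 23.3 and P_2 = 30 and P_3 = 9.2: Q_1 = 138.3.
∂Q_1/∂P_2 = 8.
ε = (∂Q_1/∂P_2)(P_2/Q_1) = 8 × (30/138.3) ≈ 1.735.
Since ε > 0, good 1 and good 2 are substitutes.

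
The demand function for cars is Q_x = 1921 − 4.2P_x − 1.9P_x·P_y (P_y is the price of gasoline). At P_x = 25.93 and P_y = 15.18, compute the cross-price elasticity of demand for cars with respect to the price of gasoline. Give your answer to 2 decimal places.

At P_x = 25.93 and P_y = 15.18: Q_x = 1064.221.
∂Q_x/∂P_y = -1.9P_x = -1.9(25.93) = -49.2670.
ε = (∂Q_x/∂P_y)(P_y/Q_x) = -49.2670 × (15.18/1064.221) ≈ -0.70.
ε < 0: complements.

-0.70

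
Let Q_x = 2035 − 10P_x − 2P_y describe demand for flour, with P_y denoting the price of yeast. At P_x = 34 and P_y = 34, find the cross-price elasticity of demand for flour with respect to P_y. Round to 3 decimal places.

-0.042

At P_x = 34 and P_y = 34: Q_x = 1627.
∂Q_x/∂P_y = -2.
ε = (∂Q_x/∂P_y)(P_y/Q_x) = -2 × (34/1627) ≈ -0.042.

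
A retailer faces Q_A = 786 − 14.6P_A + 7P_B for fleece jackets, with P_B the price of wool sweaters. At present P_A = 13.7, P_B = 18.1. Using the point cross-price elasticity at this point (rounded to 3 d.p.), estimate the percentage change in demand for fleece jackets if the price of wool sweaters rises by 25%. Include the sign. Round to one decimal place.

4.5%

At P_A = 13.7, P_B = 18.1: Q_A = 712.68.
∂Q_A/∂P_B = 7.
ε = (∂Q_A/∂P_B)(P_B/Q_A) = 7.0000 × 18.1/712.68 ≈ 0.178.
%ΔQ_A ≈ ε × %ΔP_B = 0.178 × (25%) = 4.5%.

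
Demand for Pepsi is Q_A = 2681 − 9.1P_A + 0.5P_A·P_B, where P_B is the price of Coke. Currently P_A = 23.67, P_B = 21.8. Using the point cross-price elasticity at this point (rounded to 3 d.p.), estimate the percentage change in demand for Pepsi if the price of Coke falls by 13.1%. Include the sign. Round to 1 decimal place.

-1.2%

At P_A = 23.67, P_B = 21.8: Q_A = 2723.606.
∂Q_A/∂P_B = 0.5P_A = 11.8350.
ε = (∂Q_A/∂P_B)(P_B/Q_A) = 11.8350 × 21.8/2723.606 ≈ 0.095.
%ΔQ_A ≈ ε × %ΔP_B = 0.095 × (-13.1%) = -1.2%.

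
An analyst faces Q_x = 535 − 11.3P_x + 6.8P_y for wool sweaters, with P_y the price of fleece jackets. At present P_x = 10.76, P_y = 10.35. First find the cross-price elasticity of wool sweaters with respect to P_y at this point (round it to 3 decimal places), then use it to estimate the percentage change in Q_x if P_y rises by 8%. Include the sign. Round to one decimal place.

At P_x = 10.76, P_y = 10.35: Q_x = 483.792.
∂Q_x/∂P_y = 6.8.
ε = (∂Q_x/∂P_y)(P_y/Q_x) = 6.8000 × 10.35/483.792 ≈ 0.145.
%ΔQ_x ≈ ε × %ΔP_y = 0.145 × (8%) = 1.2%.

1.2%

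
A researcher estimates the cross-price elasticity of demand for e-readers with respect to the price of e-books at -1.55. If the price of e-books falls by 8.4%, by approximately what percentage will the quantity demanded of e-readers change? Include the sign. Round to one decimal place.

13.0%

%ΔQ ≈ ε × %ΔP of e-books = -1.55 × (-8.4%) = 13.0%.
Demand for e-readers rises by about 13.0%.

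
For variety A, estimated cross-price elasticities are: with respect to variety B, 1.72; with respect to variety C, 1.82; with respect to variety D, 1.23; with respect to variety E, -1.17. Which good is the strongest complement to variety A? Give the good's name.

variety E

Complements have ε < 0. The most negative value is -1.17 (variety E).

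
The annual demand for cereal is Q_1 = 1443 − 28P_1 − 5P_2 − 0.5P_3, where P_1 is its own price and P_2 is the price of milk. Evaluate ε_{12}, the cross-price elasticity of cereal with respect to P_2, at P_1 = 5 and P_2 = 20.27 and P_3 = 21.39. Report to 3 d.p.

At P_1 = 5 and P_2 = 20.27 and P_3 = 21.39: Q_1 = 1190.955.
∂Q_1/∂P_2 = -5.
ε = (∂Q_1/∂P_2)(P_2/Q_1) = -5 × (20.27/1190.955) ≈ -0.085.

-0.085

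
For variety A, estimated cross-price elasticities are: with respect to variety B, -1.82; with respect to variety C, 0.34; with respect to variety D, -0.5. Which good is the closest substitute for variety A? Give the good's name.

Substitutes have ε > 0. Among the positive values, 0.34 (variety C) is largest.

variety C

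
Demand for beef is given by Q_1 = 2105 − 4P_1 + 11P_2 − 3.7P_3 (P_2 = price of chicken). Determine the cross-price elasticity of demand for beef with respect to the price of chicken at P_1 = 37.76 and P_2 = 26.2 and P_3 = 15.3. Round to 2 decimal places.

At P_1 = 37.76 and P_2 = 26.2 and P_3 = 15.3: Q_1 = 2185.55.
∂Q_1/∂P_2 = 11.
ε = (∂Q_1/∂P_2)(P_2/Q_1) = 11 × (26.2/2185.55) ≈ 0.13.
Since ε > 0, beef and chicken are substitutes.

0.13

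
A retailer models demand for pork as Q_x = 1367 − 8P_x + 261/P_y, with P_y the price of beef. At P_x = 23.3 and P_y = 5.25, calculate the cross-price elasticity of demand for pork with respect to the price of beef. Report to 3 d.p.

At P_x = 23.3 and P_y = 5.25: Q_x = 1230.314.
∂Q_x/∂P_y = −261/P_y² = -9.4694.
ε = (∂Q_x/∂P_y)(P_y/Q_x) = -9.4694 × (5.25/1230.314) ≈ -0.040.

-0.040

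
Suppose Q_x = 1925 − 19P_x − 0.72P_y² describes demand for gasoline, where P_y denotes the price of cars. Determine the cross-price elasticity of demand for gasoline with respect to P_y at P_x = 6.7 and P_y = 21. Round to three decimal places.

-0.429

At P_x = 6.7 and P_y = 21: Q_x = 1480.18.
∂Q_x/∂P_y = -1.44P_y = -1.44(21) = -30.2400.
ε = (∂Q_x/∂P_y)(P_y/Q_x) = -30.2400 × (21/1480.18) ≈ -0.429.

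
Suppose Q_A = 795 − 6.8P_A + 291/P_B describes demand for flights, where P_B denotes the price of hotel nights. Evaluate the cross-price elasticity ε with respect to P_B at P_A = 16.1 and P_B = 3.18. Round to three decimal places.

At P_A = 16.1 and P_B = 3.18: Q_A = 777.029.
∂Q_A/∂P_B = −291/P_B² = -28.7766.
ε = (∂Q_A/∂P_B)(P_B/Q_A) = -28.7766 × (3.18/777.029) ≈ -0.118.
ε < 0: complements.

-0.118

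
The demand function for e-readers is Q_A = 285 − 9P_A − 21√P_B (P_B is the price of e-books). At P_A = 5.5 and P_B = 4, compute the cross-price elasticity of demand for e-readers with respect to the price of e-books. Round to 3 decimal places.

-0.109

At P_A = 5.5 and P_B = 4: Q_A = 193.5.
∂Q_A/∂P_B = -21/(2√P_B) = -21/(2√4) = -5.2500.
ε = (∂Q_A/∂P_B)(P_B/Q_A) = -5.2500 × (4/193.5) ≈ -0.109.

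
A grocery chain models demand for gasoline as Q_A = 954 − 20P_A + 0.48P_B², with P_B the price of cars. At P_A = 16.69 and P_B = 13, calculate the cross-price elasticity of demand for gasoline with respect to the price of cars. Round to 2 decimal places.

At P_A = 16.69 and P_B = 13: Q_A = 701.32.
∂Q_A/∂P_B = 0.96P_B = 0.96(13) = 12.4800.
ε = (∂Q_A/∂P_B)(P_B/Q_A) = 12.4800 × (13/701.32) ≈ 0.23.

0.23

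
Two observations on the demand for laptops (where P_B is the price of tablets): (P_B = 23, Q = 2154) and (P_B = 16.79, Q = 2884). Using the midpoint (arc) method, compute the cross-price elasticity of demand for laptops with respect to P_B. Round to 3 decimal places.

-0.928

ΔQ_A = 2884 − 2154 = 730; ΔP_B = 16.79 − 23 = -6.21.
Midpoints: Q̄_A = 2519.0, P̄_B = 19.89.
ε = (ΔQ_A/Q̄_A)/(ΔP_B/P̄_B) = (730/2519.0)/(-6.21/19.89) ≈ -0.928.
ε < 0: laptops and tablets are complements.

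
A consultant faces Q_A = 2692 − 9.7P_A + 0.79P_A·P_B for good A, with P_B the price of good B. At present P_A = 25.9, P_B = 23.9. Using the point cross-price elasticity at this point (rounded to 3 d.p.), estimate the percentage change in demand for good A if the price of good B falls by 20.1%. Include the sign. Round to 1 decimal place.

At P_A = 25.9, P_B = 23.9: Q_A = 2929.788.
∂Q_A/∂P_B = 0.79P_A = 20.4610.
ε = (∂Q_A/∂P_B)(P_B/Q_A) = 20.4610 × 23.9/2929.788 ≈ 0.167.
%ΔQ_A ≈ ε × %ΔP_B = 0.167 × (-20.1%) = -3.4%.

-3.4%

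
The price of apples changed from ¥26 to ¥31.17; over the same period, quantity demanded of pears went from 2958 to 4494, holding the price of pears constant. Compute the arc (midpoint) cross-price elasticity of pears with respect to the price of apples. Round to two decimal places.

ΔQ_A = 4494 − 2958 = 1536; ΔP_B = 31.17 − 26 = 5.17.
Midpoints: Q̄_A = 3726.0, P̄_B = 28.59.
ε = (ΔQ_A/Q̄_A)/(ΔP_B/P̄_B) = (1536/3726.0)/(5.17/28.59) ≈ 2.28.
ε > 0: pears and apples are substitutes.

2.28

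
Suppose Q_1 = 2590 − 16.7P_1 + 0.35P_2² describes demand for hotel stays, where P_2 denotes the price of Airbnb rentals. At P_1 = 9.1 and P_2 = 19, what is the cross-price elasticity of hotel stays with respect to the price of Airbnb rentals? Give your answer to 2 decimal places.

At P_1 = 9.1 and P_2 = 19: Q_1 = 2564.38.
∂Q_1/∂P_2 = 0.7P_2 = 0.7(19) = 13.3000.
ε = (∂Q_1/∂P_2)(P_2/Q_1) = 13.3000 × (19/2564.38) ≈ 0.10.

0.10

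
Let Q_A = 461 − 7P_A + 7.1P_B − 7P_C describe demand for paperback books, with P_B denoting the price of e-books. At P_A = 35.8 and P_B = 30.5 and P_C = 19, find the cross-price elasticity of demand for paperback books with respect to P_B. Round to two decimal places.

At P_A = 35.8 and P_B = 30.5 and P_C = 19: Q_A = 293.95.
∂Q_A/∂P_B = 7.1.
ε = (∂Q_A/∂P_B)(P_B/Q_A) = 7.1 × (30.5/293.95) ≈ 0.74.

0.74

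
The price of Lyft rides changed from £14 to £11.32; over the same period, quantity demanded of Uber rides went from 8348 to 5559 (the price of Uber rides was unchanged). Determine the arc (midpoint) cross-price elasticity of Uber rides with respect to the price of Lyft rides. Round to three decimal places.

1.895

ΔQ_A = 5559 − 8348 = -2789; ΔP_B = 11.32 − 14 = -2.68.
Midpoints: Q̄_A = 6953.5, P̄_B = 12.66.
ε = (ΔQ_A/Q̄_A)/(ΔP_B/P̄_B) = (-2789/6953.5)/(-2.68/12.66) ≈ 1.895.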